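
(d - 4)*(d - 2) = d^2 - 6*d + 8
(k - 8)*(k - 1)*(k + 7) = k^3 - 2*k^2 - 55*k + 56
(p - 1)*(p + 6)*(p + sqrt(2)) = p^3 + sqrt(2)*p^2 + 5*p^2 - 6*p + 5*sqrt(2)*p - 6*sqrt(2)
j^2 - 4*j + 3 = (j - 3)*(j - 1)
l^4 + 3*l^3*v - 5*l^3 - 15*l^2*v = l^2*(l - 5)*(l + 3*v)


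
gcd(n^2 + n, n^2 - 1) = n + 1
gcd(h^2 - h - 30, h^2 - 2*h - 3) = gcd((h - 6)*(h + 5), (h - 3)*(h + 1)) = 1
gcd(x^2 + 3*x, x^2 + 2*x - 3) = x + 3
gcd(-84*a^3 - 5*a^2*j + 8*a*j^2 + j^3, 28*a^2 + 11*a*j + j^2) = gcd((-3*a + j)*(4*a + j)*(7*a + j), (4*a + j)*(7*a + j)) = 28*a^2 + 11*a*j + j^2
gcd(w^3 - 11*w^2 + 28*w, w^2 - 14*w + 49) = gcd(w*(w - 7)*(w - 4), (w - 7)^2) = w - 7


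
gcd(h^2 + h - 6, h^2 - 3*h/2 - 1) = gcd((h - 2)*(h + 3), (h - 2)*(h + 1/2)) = h - 2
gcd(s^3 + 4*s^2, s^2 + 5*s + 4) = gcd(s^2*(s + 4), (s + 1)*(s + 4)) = s + 4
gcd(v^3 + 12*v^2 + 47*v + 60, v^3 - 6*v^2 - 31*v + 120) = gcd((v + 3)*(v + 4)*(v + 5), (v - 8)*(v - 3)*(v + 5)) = v + 5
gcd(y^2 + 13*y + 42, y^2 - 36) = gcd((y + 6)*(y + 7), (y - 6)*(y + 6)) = y + 6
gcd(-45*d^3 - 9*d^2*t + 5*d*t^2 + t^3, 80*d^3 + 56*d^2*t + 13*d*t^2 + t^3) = 5*d + t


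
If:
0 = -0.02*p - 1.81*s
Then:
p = -90.5*s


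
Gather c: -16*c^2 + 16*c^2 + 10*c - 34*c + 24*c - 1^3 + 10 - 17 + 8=0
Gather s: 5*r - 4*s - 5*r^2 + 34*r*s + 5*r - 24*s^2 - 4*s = -5*r^2 + 10*r - 24*s^2 + s*(34*r - 8)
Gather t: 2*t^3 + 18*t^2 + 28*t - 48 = 2*t^3 + 18*t^2 + 28*t - 48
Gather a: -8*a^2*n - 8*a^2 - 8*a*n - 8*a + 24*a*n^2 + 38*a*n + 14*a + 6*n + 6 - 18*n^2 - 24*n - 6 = a^2*(-8*n - 8) + a*(24*n^2 + 30*n + 6) - 18*n^2 - 18*n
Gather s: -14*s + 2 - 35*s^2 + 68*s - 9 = -35*s^2 + 54*s - 7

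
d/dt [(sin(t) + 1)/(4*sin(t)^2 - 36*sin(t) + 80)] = (-2*sin(t) + cos(t)^2 + 28)*cos(t)/(4*(sin(t)^2 - 9*sin(t) + 20)^2)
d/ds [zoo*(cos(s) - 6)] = zoo*sin(s)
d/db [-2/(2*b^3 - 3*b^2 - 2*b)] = 4*(3*b^2 - 3*b - 1)/(b^2*(-2*b^2 + 3*b + 2)^2)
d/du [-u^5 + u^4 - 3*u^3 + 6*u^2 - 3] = u*(-5*u^3 + 4*u^2 - 9*u + 12)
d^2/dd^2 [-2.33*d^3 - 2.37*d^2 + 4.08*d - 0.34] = -13.98*d - 4.74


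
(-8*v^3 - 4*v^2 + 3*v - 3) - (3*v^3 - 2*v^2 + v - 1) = -11*v^3 - 2*v^2 + 2*v - 2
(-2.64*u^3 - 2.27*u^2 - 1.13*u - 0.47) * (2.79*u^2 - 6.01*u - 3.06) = -7.3656*u^5 + 9.5331*u^4 + 18.5684*u^3 + 12.4262*u^2 + 6.2825*u + 1.4382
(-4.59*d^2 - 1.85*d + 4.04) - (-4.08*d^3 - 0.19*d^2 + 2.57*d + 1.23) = 4.08*d^3 - 4.4*d^2 - 4.42*d + 2.81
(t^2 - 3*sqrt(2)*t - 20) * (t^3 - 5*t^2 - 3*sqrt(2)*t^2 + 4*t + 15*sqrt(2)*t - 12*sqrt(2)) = t^5 - 6*sqrt(2)*t^4 - 5*t^4 + 2*t^3 + 30*sqrt(2)*t^3 + 10*t^2 + 36*sqrt(2)*t^2 - 300*sqrt(2)*t - 8*t + 240*sqrt(2)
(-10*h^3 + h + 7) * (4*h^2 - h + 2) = -40*h^5 + 10*h^4 - 16*h^3 + 27*h^2 - 5*h + 14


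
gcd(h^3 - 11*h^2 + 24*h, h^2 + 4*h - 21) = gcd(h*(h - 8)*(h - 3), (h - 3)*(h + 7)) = h - 3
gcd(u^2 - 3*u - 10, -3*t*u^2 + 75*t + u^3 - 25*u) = u - 5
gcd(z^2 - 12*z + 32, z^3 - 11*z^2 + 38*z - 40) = z - 4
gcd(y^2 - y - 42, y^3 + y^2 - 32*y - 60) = 1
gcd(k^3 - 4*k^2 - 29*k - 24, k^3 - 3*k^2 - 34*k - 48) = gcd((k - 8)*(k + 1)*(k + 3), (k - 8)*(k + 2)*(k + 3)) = k^2 - 5*k - 24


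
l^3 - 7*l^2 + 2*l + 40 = (l - 5)*(l - 4)*(l + 2)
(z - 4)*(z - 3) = z^2 - 7*z + 12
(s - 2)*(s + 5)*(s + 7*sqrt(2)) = s^3 + 3*s^2 + 7*sqrt(2)*s^2 - 10*s + 21*sqrt(2)*s - 70*sqrt(2)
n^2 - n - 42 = (n - 7)*(n + 6)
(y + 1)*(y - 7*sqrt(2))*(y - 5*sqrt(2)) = y^3 - 12*sqrt(2)*y^2 + y^2 - 12*sqrt(2)*y + 70*y + 70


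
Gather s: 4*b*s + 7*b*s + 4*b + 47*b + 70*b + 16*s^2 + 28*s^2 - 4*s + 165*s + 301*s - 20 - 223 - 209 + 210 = 121*b + 44*s^2 + s*(11*b + 462) - 242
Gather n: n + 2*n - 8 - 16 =3*n - 24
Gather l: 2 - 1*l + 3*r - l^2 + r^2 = -l^2 - l + r^2 + 3*r + 2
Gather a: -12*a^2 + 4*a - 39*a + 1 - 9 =-12*a^2 - 35*a - 8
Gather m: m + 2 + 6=m + 8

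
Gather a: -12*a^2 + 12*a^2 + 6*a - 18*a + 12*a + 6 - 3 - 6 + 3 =0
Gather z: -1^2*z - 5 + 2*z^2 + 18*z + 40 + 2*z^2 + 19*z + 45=4*z^2 + 36*z + 80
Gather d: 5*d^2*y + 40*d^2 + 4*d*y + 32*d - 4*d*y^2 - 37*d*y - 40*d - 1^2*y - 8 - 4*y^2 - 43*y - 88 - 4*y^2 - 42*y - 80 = d^2*(5*y + 40) + d*(-4*y^2 - 33*y - 8) - 8*y^2 - 86*y - 176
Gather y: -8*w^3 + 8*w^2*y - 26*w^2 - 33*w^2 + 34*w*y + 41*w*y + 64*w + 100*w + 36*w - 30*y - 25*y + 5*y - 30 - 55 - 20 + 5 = -8*w^3 - 59*w^2 + 200*w + y*(8*w^2 + 75*w - 50) - 100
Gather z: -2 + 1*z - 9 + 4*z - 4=5*z - 15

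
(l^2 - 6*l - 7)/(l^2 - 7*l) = (l + 1)/l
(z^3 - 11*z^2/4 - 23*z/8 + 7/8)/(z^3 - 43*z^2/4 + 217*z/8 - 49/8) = (z + 1)/(z - 7)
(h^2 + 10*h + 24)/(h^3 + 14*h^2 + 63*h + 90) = (h + 4)/(h^2 + 8*h + 15)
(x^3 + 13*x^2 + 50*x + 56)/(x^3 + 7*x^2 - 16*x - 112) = (x + 2)/(x - 4)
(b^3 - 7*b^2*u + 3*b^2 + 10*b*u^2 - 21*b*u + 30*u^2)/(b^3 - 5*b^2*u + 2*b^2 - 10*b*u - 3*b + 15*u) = (b - 2*u)/(b - 1)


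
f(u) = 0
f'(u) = 0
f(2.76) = 0.00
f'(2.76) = 0.00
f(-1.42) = 0.00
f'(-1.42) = 0.00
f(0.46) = 0.00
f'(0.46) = 0.00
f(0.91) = 0.00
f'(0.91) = 0.00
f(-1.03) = 0.00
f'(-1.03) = 0.00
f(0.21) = 0.00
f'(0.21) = 0.00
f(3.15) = 0.00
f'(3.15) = 0.00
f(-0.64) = 0.00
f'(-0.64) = 0.00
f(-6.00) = 0.00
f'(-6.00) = 0.00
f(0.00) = 0.00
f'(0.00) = 0.00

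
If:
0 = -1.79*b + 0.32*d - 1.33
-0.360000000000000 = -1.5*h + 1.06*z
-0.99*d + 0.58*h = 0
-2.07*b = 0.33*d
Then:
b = -0.35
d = 2.20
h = 3.75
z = 4.97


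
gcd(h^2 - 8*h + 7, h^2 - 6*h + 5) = h - 1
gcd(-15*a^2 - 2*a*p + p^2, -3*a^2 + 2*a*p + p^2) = 3*a + p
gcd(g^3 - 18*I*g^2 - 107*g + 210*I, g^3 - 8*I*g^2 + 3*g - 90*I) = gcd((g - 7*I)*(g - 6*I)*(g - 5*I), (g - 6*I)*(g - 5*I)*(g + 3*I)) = g^2 - 11*I*g - 30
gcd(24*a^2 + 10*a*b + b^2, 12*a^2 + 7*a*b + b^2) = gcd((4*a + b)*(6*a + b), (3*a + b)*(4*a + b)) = 4*a + b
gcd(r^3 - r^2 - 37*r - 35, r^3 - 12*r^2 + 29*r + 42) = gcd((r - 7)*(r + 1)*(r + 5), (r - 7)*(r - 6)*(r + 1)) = r^2 - 6*r - 7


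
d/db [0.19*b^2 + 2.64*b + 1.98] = 0.38*b + 2.64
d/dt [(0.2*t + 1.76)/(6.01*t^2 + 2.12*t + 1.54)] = (1.202*t^2 + 0.424*t - (0.2*t + 1.76)*(12.02*t + 2.12) + 0.308)/(6.01*t^2 + 2.12*t + 1.54)^2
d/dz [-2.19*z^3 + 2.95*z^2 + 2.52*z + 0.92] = -6.57*z^2 + 5.9*z + 2.52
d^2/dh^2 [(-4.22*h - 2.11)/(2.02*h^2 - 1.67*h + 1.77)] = (-(4.04*h - 1.67)*(4.22*h + 2.11)*(8.08*h - 3.34) + (51.1464*h - 5.5704)*(2.02*h^2 - 1.67*h + 1.77))/(2.02*h^2 - 1.67*h + 1.77)^3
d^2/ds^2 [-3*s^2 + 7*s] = -6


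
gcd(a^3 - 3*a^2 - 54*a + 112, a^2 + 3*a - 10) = a - 2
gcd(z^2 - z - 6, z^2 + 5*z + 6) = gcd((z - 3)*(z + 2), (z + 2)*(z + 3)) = z + 2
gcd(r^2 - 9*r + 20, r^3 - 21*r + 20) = r - 4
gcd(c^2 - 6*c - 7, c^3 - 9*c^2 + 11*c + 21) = c^2 - 6*c - 7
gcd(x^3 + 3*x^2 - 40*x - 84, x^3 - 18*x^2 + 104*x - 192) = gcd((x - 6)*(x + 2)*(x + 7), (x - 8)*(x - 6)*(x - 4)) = x - 6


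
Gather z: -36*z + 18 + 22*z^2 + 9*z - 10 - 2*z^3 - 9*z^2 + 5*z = -2*z^3 + 13*z^2 - 22*z + 8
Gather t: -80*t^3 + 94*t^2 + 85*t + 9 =-80*t^3 + 94*t^2 + 85*t + 9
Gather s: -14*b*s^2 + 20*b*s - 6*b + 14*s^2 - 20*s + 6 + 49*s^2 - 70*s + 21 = -6*b + s^2*(63 - 14*b) + s*(20*b - 90) + 27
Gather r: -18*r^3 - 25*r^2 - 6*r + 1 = -18*r^3 - 25*r^2 - 6*r + 1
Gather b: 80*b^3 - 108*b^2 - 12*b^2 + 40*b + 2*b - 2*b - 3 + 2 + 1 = 80*b^3 - 120*b^2 + 40*b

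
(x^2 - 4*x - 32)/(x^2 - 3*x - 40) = (x + 4)/(x + 5)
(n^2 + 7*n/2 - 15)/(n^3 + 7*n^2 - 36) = (n - 5/2)/(n^2 + n - 6)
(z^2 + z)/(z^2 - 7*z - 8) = z/(z - 8)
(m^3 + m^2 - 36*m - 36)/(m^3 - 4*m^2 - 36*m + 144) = (m + 1)/(m - 4)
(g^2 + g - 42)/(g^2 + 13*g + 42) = (g - 6)/(g + 6)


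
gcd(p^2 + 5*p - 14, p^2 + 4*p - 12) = p - 2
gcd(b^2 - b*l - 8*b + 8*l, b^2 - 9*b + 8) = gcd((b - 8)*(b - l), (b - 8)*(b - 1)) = b - 8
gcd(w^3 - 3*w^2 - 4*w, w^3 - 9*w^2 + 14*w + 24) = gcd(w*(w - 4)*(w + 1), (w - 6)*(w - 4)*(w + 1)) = w^2 - 3*w - 4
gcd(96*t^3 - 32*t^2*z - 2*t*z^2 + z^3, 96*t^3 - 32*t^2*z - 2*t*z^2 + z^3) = 96*t^3 - 32*t^2*z - 2*t*z^2 + z^3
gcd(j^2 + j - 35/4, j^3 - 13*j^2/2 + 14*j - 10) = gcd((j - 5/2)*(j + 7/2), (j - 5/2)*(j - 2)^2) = j - 5/2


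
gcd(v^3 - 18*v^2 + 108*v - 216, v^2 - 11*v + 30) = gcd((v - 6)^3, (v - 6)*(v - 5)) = v - 6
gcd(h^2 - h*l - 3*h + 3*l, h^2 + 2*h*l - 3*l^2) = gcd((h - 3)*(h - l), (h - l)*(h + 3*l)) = h - l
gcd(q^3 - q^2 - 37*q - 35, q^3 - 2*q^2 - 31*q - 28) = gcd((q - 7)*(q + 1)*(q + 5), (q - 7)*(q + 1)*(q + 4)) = q^2 - 6*q - 7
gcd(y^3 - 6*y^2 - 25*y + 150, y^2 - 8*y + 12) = y - 6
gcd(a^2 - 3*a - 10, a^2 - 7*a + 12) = 1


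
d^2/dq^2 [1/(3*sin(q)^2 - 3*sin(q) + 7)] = 3*(-12*sin(q)^4 + 9*sin(q)^3 + 43*sin(q)^2 - 25*sin(q) - 8)/(3*sin(q)^2 - 3*sin(q) + 7)^3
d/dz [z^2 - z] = 2*z - 1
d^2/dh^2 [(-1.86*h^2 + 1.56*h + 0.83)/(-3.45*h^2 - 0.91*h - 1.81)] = (2.8421709430404e-14*h^4 - 48.81474*h^3 - 128.96307*h^2 + 42.81381*h + 26.317268)/(41.063625*h^6 + 32.493825*h^5 + 73.20141*h^4 + 34.848541*h^3 + 38.404218*h^2 + 8.943753*h + 5.929741)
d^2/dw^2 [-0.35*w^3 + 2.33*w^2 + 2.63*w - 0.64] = 4.66 - 2.1*w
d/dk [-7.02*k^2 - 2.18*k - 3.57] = -14.04*k - 2.18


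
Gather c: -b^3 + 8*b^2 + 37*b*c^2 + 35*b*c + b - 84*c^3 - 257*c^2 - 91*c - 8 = -b^3 + 8*b^2 + b - 84*c^3 + c^2*(37*b - 257) + c*(35*b - 91) - 8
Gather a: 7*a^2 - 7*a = 7*a^2 - 7*a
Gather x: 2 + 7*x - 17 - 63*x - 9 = -56*x - 24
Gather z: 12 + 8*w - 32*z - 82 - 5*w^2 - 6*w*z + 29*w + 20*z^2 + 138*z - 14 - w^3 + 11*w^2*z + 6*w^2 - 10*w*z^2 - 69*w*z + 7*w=-w^3 + w^2 + 44*w + z^2*(20 - 10*w) + z*(11*w^2 - 75*w + 106) - 84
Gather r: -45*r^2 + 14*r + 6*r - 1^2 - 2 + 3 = -45*r^2 + 20*r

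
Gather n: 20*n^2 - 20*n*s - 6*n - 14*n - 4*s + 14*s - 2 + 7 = 20*n^2 + n*(-20*s - 20) + 10*s + 5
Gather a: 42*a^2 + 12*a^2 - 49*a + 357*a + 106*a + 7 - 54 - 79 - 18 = 54*a^2 + 414*a - 144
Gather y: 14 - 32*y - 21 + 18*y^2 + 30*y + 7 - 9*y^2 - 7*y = 9*y^2 - 9*y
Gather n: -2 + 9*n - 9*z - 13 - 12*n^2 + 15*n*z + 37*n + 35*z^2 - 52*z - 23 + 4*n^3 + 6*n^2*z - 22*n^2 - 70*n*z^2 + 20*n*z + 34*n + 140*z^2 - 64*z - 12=4*n^3 + n^2*(6*z - 34) + n*(-70*z^2 + 35*z + 80) + 175*z^2 - 125*z - 50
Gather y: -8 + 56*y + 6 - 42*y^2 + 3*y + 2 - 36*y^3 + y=-36*y^3 - 42*y^2 + 60*y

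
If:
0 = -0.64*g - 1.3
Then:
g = -2.03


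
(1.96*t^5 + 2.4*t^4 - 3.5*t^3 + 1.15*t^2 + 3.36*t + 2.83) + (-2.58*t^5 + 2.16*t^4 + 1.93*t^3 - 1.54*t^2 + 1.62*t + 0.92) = -0.62*t^5 + 4.56*t^4 - 1.57*t^3 - 0.39*t^2 + 4.98*t + 3.75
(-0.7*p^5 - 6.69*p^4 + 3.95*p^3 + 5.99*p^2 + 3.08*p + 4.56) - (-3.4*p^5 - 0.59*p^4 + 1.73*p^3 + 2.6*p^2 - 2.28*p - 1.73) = 2.7*p^5 - 6.1*p^4 + 2.22*p^3 + 3.39*p^2 + 5.36*p + 6.29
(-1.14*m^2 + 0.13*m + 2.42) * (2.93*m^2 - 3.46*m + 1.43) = -3.3402*m^4 + 4.3253*m^3 + 5.0106*m^2 - 8.1873*m + 3.4606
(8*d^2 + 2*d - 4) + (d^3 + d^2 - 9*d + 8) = d^3 + 9*d^2 - 7*d + 4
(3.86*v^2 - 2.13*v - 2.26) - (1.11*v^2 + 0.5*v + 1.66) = 2.75*v^2 - 2.63*v - 3.92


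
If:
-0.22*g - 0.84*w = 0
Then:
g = -3.81818181818182*w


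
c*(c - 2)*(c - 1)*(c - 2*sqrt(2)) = c^4 - 3*c^3 - 2*sqrt(2)*c^3 + 2*c^2 + 6*sqrt(2)*c^2 - 4*sqrt(2)*c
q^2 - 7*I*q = q*(q - 7*I)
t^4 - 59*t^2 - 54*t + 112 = (t - 8)*(t - 1)*(t + 2)*(t + 7)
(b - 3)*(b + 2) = b^2 - b - 6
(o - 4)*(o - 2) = o^2 - 6*o + 8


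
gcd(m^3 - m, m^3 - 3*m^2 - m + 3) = m^2 - 1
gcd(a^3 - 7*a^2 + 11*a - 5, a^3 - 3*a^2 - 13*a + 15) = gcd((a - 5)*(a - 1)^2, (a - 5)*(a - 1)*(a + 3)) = a^2 - 6*a + 5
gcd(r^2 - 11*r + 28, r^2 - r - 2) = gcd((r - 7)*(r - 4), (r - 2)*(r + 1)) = 1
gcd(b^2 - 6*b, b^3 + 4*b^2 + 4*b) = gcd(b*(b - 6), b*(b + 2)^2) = b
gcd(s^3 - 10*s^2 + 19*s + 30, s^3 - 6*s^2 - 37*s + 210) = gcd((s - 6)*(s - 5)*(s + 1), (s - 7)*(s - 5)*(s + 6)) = s - 5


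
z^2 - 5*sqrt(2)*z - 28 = (z - 7*sqrt(2))*(z + 2*sqrt(2))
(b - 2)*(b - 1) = b^2 - 3*b + 2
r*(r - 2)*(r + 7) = r^3 + 5*r^2 - 14*r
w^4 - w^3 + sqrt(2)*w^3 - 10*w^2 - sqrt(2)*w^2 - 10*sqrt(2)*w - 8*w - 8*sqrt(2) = (w - 4)*(w + 1)*(w + 2)*(w + sqrt(2))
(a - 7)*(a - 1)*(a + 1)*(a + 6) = a^4 - a^3 - 43*a^2 + a + 42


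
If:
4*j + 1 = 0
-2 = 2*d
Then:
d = -1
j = -1/4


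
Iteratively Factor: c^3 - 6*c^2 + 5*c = (c)*(c^2 - 6*c + 5) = c*(c - 1)*(c - 5)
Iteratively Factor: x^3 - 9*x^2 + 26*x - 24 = (x - 4)*(x^2 - 5*x + 6) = (x - 4)*(x - 3)*(x - 2)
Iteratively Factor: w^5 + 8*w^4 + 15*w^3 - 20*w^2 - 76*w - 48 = (w + 4)*(w^4 + 4*w^3 - w^2 - 16*w - 12) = (w - 2)*(w + 4)*(w^3 + 6*w^2 + 11*w + 6) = (w - 2)*(w + 1)*(w + 4)*(w^2 + 5*w + 6) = (w - 2)*(w + 1)*(w + 3)*(w + 4)*(w + 2)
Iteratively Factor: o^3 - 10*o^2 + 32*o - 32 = (o - 4)*(o^2 - 6*o + 8) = (o - 4)*(o - 2)*(o - 4)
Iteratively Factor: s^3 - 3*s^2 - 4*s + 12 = (s + 2)*(s^2 - 5*s + 6) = (s - 2)*(s + 2)*(s - 3)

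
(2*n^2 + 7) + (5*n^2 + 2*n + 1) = 7*n^2 + 2*n + 8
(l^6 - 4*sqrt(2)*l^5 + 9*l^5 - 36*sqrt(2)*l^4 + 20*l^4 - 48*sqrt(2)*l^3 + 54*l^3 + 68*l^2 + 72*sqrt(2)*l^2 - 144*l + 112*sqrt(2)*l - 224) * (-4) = -4*l^6 - 36*l^5 + 16*sqrt(2)*l^5 - 80*l^4 + 144*sqrt(2)*l^4 - 216*l^3 + 192*sqrt(2)*l^3 - 288*sqrt(2)*l^2 - 272*l^2 - 448*sqrt(2)*l + 576*l + 896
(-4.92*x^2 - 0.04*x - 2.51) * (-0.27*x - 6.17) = 1.3284*x^3 + 30.3672*x^2 + 0.9245*x + 15.4867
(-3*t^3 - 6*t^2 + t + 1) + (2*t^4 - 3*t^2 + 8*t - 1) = 2*t^4 - 3*t^3 - 9*t^2 + 9*t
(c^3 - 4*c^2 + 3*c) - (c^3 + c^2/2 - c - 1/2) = -9*c^2/2 + 4*c + 1/2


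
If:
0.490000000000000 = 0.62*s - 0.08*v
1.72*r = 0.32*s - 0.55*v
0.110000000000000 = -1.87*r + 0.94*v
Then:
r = 0.07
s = 0.82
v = 0.26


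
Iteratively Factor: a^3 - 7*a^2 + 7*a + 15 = (a + 1)*(a^2 - 8*a + 15) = (a - 3)*(a + 1)*(a - 5)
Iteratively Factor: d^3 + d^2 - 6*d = (d - 2)*(d^2 + 3*d) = (d - 2)*(d + 3)*(d)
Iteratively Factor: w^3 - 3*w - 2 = (w + 1)*(w^2 - w - 2) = (w - 2)*(w + 1)*(w + 1)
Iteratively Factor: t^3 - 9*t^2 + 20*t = (t)*(t^2 - 9*t + 20) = t*(t - 4)*(t - 5)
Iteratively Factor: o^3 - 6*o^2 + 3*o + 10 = (o + 1)*(o^2 - 7*o + 10) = (o - 2)*(o + 1)*(o - 5)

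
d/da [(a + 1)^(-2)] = -2/(a + 1)^3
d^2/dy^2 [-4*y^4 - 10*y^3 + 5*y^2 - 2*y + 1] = -48*y^2 - 60*y + 10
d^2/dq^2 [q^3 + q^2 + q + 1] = 6*q + 2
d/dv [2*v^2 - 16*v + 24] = 4*v - 16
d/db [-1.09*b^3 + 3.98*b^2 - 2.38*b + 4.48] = -3.27*b^2 + 7.96*b - 2.38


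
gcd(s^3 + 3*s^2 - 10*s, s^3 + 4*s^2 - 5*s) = s^2 + 5*s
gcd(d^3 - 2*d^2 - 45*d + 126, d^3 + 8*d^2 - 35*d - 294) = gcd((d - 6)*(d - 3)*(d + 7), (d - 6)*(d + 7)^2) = d^2 + d - 42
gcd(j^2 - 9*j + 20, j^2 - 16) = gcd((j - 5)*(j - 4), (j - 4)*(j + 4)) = j - 4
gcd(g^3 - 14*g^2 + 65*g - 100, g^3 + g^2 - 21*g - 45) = g - 5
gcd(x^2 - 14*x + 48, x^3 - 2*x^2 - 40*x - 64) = x - 8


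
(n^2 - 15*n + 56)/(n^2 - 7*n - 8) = (n - 7)/(n + 1)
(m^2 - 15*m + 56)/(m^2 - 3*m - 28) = (m - 8)/(m + 4)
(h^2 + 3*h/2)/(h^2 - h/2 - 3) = h/(h - 2)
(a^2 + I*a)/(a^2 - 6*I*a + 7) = a/(a - 7*I)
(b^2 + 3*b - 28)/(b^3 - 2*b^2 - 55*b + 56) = (b - 4)/(b^2 - 9*b + 8)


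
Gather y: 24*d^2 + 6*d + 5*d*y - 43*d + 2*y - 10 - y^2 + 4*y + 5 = 24*d^2 - 37*d - y^2 + y*(5*d + 6) - 5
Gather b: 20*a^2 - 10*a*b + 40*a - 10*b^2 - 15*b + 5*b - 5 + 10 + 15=20*a^2 + 40*a - 10*b^2 + b*(-10*a - 10) + 20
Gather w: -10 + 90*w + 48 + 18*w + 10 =108*w + 48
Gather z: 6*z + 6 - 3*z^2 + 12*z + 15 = -3*z^2 + 18*z + 21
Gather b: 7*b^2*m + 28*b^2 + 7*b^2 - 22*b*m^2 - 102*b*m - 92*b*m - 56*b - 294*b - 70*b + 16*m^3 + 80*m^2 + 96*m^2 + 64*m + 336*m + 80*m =b^2*(7*m + 35) + b*(-22*m^2 - 194*m - 420) + 16*m^3 + 176*m^2 + 480*m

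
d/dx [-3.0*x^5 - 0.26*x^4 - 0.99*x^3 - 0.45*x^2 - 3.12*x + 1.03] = -15.0*x^4 - 1.04*x^3 - 2.97*x^2 - 0.9*x - 3.12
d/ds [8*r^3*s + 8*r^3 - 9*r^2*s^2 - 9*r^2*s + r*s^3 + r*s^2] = r*(8*r^2 - 18*r*s - 9*r + 3*s^2 + 2*s)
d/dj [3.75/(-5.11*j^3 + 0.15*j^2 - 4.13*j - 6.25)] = (57.4875*j^2 - 1.125*j + 15.4875)/(5.11*j^3 - 0.15*j^2 + 4.13*j + 6.25)^2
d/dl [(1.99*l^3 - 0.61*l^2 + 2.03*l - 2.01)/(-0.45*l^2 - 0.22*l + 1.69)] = (-0.8955*l^4 - 0.8756*l^3 + 11.137*l^2 - 3.8708*l + 2.9885)/(0.2025*l^4 + 0.198*l^3 - 1.4726*l^2 - 0.7436*l + 2.8561)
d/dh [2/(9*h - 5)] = -18/(9*h - 5)^2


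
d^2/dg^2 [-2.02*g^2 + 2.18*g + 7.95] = -4.04000000000000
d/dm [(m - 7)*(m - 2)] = 2*m - 9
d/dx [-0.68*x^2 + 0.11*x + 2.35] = 0.11 - 1.36*x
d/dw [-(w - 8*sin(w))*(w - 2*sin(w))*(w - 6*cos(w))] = -(w - 8*sin(w))*(w - 2*sin(w))*(6*sin(w) + 1) + (w - 8*sin(w))*(w - 6*cos(w))*(2*cos(w) - 1) + (w - 2*sin(w))*(w - 6*cos(w))*(8*cos(w) - 1)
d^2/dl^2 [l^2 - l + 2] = 2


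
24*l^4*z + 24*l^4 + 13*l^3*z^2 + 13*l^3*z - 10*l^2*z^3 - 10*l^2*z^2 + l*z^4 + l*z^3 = (-8*l + z)*(-3*l + z)*(l + z)*(l*z + l)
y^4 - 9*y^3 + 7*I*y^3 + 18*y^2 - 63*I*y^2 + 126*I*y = y*(y - 6)*(y - 3)*(y + 7*I)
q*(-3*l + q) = -3*l*q + q^2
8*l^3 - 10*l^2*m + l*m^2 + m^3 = (-2*l + m)*(-l + m)*(4*l + m)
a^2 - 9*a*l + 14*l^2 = (a - 7*l)*(a - 2*l)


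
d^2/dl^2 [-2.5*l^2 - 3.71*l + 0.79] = -5.00000000000000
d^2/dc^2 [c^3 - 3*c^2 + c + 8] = 6*c - 6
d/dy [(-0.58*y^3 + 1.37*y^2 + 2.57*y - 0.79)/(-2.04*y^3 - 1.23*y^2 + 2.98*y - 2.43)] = (-4.44089209850063e-16*y^5 + 3.5082*y^4 + 7.0288*y^3 + 6.6371*y^2 - 8.6016*y - 3.8909)/(4.1616*y^6 + 5.0184*y^5 - 10.6455*y^4 + 2.5836*y^3 + 14.8582*y^2 - 14.4828*y + 5.9049)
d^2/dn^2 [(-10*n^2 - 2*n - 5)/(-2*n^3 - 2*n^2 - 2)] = (10*n^6 + 6*n^5 + 36*n^4 - 28*n^3 - 27*n^2 - 21*n + 5)/(n^9 + 3*n^8 + 3*n^7 + 4*n^6 + 6*n^5 + 3*n^4 + 3*n^3 + 3*n^2 + 1)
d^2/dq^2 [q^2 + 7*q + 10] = 2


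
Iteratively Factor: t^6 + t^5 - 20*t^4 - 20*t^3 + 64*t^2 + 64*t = (t - 4)*(t^5 + 5*t^4 - 20*t^2 - 16*t) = (t - 4)*(t + 4)*(t^4 + t^3 - 4*t^2 - 4*t) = (t - 4)*(t - 2)*(t + 4)*(t^3 + 3*t^2 + 2*t) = (t - 4)*(t - 2)*(t + 2)*(t + 4)*(t^2 + t) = (t - 4)*(t - 2)*(t + 1)*(t + 2)*(t + 4)*(t)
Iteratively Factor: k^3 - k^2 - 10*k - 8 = (k - 4)*(k^2 + 3*k + 2) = (k - 4)*(k + 2)*(k + 1)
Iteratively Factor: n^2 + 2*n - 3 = (n + 3)*(n - 1)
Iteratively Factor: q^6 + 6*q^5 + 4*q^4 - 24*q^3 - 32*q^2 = (q + 2)*(q^5 + 4*q^4 - 4*q^3 - 16*q^2) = (q + 2)*(q + 4)*(q^4 - 4*q^2) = (q - 2)*(q + 2)*(q + 4)*(q^3 + 2*q^2) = q*(q - 2)*(q + 2)*(q + 4)*(q^2 + 2*q) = q*(q - 2)*(q + 2)^2*(q + 4)*(q)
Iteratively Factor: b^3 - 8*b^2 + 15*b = (b - 3)*(b^2 - 5*b) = b*(b - 3)*(b - 5)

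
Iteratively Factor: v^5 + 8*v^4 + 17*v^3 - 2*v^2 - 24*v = (v + 2)*(v^4 + 6*v^3 + 5*v^2 - 12*v) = (v + 2)*(v + 4)*(v^3 + 2*v^2 - 3*v) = (v + 2)*(v + 3)*(v + 4)*(v^2 - v) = v*(v + 2)*(v + 3)*(v + 4)*(v - 1)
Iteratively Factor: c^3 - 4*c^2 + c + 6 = (c - 3)*(c^2 - c - 2) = (c - 3)*(c + 1)*(c - 2)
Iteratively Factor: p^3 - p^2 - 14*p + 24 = (p + 4)*(p^2 - 5*p + 6) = (p - 3)*(p + 4)*(p - 2)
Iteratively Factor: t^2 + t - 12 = (t + 4)*(t - 3)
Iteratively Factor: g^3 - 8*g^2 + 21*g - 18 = (g - 3)*(g^2 - 5*g + 6) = (g - 3)*(g - 2)*(g - 3)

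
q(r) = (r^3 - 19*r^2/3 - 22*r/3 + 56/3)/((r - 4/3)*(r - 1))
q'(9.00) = 1.28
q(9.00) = 2.75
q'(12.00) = 1.15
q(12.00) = 6.36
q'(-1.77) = 3.35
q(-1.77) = 0.73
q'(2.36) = 10.73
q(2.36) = -14.88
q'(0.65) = 147.94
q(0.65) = 48.08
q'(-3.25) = 2.00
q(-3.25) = -3.01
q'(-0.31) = 11.49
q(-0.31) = 9.43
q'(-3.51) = 1.88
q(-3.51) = -3.52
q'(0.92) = 2813.50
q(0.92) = 221.92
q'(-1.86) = 3.20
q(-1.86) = 0.43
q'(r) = (3*r^2 - 38*r/3 - 22/3)/((r - 4/3)*(r - 1)) - (r^3 - 19*r^2/3 - 22*r/3 + 56/3)/((r - 4/3)*(r - 1)^2) - (r^3 - 19*r^2/3 - 22*r/3 + 56/3)/((r - 4/3)^2*(r - 1))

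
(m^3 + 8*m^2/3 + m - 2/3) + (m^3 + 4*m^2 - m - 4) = 2*m^3 + 20*m^2/3 - 14/3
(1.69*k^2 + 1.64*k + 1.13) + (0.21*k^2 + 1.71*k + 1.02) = 1.9*k^2 + 3.35*k + 2.15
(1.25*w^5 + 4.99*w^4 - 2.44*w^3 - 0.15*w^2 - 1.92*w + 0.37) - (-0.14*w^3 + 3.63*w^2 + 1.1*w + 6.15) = 1.25*w^5 + 4.99*w^4 - 2.3*w^3 - 3.78*w^2 - 3.02*w - 5.78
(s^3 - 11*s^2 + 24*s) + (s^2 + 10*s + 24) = s^3 - 10*s^2 + 34*s + 24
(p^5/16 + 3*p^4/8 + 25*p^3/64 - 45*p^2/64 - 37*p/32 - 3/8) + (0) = p^5/16 + 3*p^4/8 + 25*p^3/64 - 45*p^2/64 - 37*p/32 - 3/8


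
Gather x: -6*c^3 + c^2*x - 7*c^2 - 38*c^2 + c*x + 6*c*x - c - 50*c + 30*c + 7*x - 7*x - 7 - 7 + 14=-6*c^3 - 45*c^2 - 21*c + x*(c^2 + 7*c)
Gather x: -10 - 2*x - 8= -2*x - 18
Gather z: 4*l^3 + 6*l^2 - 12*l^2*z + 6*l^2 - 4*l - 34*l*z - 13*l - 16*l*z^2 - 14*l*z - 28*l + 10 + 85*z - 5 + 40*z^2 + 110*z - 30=4*l^3 + 12*l^2 - 45*l + z^2*(40 - 16*l) + z*(-12*l^2 - 48*l + 195) - 25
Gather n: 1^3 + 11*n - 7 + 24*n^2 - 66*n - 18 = 24*n^2 - 55*n - 24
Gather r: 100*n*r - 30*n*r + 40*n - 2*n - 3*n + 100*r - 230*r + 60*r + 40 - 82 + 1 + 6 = 35*n + r*(70*n - 70) - 35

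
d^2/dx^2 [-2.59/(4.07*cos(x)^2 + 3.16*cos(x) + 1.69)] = (171.612364*(1 - cos(x)^2)^2 + 99.931524*cos(x)^3 + 40.409698*cos(x)^2 - 213.694684*cos(x) - 187.708178)/(4.07*cos(x)^2 + 3.16*cos(x) + 1.69)^3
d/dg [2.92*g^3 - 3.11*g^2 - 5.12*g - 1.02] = 8.76*g^2 - 6.22*g - 5.12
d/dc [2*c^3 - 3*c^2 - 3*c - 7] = 6*c^2 - 6*c - 3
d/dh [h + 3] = 1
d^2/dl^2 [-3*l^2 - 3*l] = -6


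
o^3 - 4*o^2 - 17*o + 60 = (o - 5)*(o - 3)*(o + 4)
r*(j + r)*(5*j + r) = 5*j^2*r + 6*j*r^2 + r^3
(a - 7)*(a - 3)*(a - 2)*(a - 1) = a^4 - 13*a^3 + 53*a^2 - 83*a + 42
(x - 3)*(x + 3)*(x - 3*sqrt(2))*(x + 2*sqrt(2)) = x^4 - sqrt(2)*x^3 - 21*x^2 + 9*sqrt(2)*x + 108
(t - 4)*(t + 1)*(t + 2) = t^3 - t^2 - 10*t - 8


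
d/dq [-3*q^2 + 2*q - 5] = 2 - 6*q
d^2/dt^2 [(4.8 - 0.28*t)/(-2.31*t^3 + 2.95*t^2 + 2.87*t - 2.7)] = (8.964648*t^5 - 318.80772*t^4 + 531.939632*t^3 - 80.65296*t^2 - 50.8284*t - 151.1988)/(12.326391*t^9 - 47.224485*t^8 + 14.364504*t^7 + 134.895725*t^6 - 128.241708*t^5 - 109.807455*t^4 + 164.037097*t^3 + 2.20238999999999*t^2 - 62.7669*t + 19.683)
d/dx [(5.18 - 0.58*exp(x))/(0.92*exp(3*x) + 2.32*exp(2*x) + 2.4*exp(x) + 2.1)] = (1.0672*exp(3*x) - 12.9512*exp(2*x) - 24.0352*exp(x) - 13.65)*exp(x)/(0.8464*exp(6*x) + 4.2688*exp(5*x) + 9.7984*exp(4*x) + 15.0*exp(3*x) + 15.504*exp(2*x) + 10.08*exp(x) + 4.41)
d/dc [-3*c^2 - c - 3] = -6*c - 1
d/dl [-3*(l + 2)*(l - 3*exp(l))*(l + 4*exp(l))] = -3*l^2*exp(l) - 9*l^2 + 72*l*exp(2*l) - 12*l*exp(l) - 12*l + 180*exp(2*l) - 6*exp(l)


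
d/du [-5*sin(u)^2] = -5*sin(2*u)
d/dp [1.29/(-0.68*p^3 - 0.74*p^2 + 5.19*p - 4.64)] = (2.6316*p^2 + 1.9092*p - 6.6951)/(0.68*p^3 + 0.74*p^2 - 5.19*p + 4.64)^2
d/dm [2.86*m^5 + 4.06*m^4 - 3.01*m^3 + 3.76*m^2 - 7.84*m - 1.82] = 14.3*m^4 + 16.24*m^3 - 9.03*m^2 + 7.52*m - 7.84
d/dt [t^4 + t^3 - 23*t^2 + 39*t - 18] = 4*t^3 + 3*t^2 - 46*t + 39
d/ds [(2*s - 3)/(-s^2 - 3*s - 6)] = (2*s^2 - 6*s - 21)/(s^4 + 6*s^3 + 21*s^2 + 36*s + 36)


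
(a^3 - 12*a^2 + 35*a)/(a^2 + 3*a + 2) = a*(a^2 - 12*a + 35)/(a^2 + 3*a + 2)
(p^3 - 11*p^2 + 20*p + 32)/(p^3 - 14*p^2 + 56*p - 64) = (p + 1)/(p - 2)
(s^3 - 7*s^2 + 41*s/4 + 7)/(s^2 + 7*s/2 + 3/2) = (s^2 - 15*s/2 + 14)/(s + 3)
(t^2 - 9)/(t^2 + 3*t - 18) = (t + 3)/(t + 6)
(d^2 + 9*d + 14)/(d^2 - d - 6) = (d + 7)/(d - 3)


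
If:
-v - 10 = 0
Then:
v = -10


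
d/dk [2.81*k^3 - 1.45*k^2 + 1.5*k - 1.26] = 8.43*k^2 - 2.9*k + 1.5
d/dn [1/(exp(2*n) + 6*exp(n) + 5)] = 2*(-exp(n) - 3)*exp(n)/(exp(2*n) + 6*exp(n) + 5)^2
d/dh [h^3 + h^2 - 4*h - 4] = 3*h^2 + 2*h - 4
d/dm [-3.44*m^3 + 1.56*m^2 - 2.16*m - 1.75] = -10.32*m^2 + 3.12*m - 2.16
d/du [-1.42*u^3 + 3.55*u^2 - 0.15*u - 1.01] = -4.26*u^2 + 7.1*u - 0.15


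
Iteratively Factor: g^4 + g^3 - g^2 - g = (g + 1)*(g^3 - g) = g*(g + 1)*(g^2 - 1) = g*(g - 1)*(g + 1)*(g + 1)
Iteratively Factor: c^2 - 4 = (c + 2)*(c - 2)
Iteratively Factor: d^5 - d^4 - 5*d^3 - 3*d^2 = (d + 1)*(d^4 - 2*d^3 - 3*d^2) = (d + 1)^2*(d^3 - 3*d^2) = (d - 3)*(d + 1)^2*(d^2) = d*(d - 3)*(d + 1)^2*(d)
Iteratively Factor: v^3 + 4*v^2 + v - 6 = (v - 1)*(v^2 + 5*v + 6) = (v - 1)*(v + 3)*(v + 2)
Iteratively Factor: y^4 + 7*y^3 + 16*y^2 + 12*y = (y + 3)*(y^3 + 4*y^2 + 4*y) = y*(y + 3)*(y^2 + 4*y + 4) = y*(y + 2)*(y + 3)*(y + 2)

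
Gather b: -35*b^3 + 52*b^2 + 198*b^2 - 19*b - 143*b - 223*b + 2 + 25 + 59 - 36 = -35*b^3 + 250*b^2 - 385*b + 50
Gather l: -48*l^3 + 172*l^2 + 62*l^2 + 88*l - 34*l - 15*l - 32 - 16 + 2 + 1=-48*l^3 + 234*l^2 + 39*l - 45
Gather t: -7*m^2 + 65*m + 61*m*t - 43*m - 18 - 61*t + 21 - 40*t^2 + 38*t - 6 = -7*m^2 + 22*m - 40*t^2 + t*(61*m - 23) - 3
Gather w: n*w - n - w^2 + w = -n - w^2 + w*(n + 1)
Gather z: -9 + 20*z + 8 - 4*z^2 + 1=-4*z^2 + 20*z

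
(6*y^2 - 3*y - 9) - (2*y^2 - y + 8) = 4*y^2 - 2*y - 17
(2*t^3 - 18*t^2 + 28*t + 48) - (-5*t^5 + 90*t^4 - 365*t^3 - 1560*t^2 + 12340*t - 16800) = 5*t^5 - 90*t^4 + 367*t^3 + 1542*t^2 - 12312*t + 16848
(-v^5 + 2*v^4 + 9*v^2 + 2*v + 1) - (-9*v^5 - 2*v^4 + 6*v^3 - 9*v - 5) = 8*v^5 + 4*v^4 - 6*v^3 + 9*v^2 + 11*v + 6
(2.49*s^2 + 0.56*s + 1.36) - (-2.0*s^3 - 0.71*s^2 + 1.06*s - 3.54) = 2.0*s^3 + 3.2*s^2 - 0.5*s + 4.9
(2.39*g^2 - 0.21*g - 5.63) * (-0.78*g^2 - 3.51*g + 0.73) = -1.8642*g^4 - 8.2251*g^3 + 6.8732*g^2 + 19.608*g - 4.1099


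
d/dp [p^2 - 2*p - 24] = 2*p - 2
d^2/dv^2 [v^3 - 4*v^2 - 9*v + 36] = 6*v - 8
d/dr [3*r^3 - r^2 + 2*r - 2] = 9*r^2 - 2*r + 2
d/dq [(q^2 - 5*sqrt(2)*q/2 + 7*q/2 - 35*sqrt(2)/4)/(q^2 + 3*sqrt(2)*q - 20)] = (-7*q^2 + 11*sqrt(2)*q^2 - 80*q + 35*sqrt(2)*q - 35 + 100*sqrt(2))/(2*(q^4 + 6*sqrt(2)*q^3 - 22*q^2 - 120*sqrt(2)*q + 400))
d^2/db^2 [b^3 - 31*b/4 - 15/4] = 6*b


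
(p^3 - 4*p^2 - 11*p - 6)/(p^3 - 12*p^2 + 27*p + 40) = (p^2 - 5*p - 6)/(p^2 - 13*p + 40)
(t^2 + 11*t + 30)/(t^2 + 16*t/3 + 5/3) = 3*(t + 6)/(3*t + 1)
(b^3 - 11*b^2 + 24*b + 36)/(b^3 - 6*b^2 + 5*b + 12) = (b^2 - 12*b + 36)/(b^2 - 7*b + 12)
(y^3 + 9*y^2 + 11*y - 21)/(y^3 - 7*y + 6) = (y + 7)/(y - 2)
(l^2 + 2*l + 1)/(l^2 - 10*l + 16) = (l^2 + 2*l + 1)/(l^2 - 10*l + 16)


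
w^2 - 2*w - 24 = (w - 6)*(w + 4)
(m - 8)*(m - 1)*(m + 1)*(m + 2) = m^4 - 6*m^3 - 17*m^2 + 6*m + 16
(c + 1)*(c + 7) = c^2 + 8*c + 7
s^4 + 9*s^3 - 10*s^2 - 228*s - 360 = (s - 5)*(s + 2)*(s + 6)^2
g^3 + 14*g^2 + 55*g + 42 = (g + 1)*(g + 6)*(g + 7)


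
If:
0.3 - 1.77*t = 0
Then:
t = 0.17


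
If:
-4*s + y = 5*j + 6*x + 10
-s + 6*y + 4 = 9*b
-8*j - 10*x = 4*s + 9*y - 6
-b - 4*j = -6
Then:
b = 64*y/289 + 406/289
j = 332/289 - 16*y/289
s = 1158*y/289 - 2498/289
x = 907/289 - 1421*y/578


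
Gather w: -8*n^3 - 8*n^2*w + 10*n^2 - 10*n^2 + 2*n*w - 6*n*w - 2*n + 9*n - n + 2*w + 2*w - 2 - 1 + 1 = -8*n^3 + 6*n + w*(-8*n^2 - 4*n + 4) - 2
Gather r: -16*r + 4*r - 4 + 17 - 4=9 - 12*r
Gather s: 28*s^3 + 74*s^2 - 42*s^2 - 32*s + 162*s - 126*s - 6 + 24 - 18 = 28*s^3 + 32*s^2 + 4*s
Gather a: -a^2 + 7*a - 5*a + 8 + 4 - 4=-a^2 + 2*a + 8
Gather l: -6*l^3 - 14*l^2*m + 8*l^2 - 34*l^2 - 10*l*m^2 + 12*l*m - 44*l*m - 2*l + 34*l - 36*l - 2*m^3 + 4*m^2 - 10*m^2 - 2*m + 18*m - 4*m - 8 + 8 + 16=-6*l^3 + l^2*(-14*m - 26) + l*(-10*m^2 - 32*m - 4) - 2*m^3 - 6*m^2 + 12*m + 16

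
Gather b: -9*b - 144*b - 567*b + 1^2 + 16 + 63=80 - 720*b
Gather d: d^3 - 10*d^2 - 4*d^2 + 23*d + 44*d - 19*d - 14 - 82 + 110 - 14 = d^3 - 14*d^2 + 48*d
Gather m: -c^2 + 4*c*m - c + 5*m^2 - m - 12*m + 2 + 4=-c^2 - c + 5*m^2 + m*(4*c - 13) + 6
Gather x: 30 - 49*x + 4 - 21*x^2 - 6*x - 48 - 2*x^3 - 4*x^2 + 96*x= -2*x^3 - 25*x^2 + 41*x - 14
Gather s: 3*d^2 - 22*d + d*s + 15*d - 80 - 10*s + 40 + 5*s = 3*d^2 - 7*d + s*(d - 5) - 40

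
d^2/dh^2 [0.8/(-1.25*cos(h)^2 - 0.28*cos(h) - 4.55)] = (5.0*(1 - cos(h)^2)^2 + 0.84*cos(h)^3 - 15.63728*cos(h)^2 - 2.6992*cos(h) + 3.97456)/(1.25*cos(h)^2 + 0.28*cos(h) + 4.55)^3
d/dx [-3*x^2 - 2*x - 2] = -6*x - 2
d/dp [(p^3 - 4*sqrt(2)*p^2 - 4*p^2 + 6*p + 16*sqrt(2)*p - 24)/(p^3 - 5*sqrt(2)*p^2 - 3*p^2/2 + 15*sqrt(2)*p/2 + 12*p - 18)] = 2*(-2*sqrt(2)*p^4 + 5*p^4 - 34*sqrt(2)*p^3 + 24*p^3 - 48*sqrt(2)*p^2 + 158*p^2 - 192*sqrt(2)*p + 144*p - 216*sqrt(2) + 360)/(4*p^6 - 40*sqrt(2)*p^5 - 12*p^5 + 120*sqrt(2)*p^4 + 305*p^4 - 888*p^3 - 570*sqrt(2)*p^3 + 1242*p^2 + 1440*sqrt(2)*p^2 - 1728*p - 1080*sqrt(2)*p + 1296)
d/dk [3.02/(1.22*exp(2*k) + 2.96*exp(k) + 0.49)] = (-7.3688*exp(k) - 8.9392)*exp(k)/(1.22*exp(2*k) + 2.96*exp(k) + 0.49)^2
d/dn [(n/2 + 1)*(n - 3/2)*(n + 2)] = (n/2 + 1)*(3*n - 1)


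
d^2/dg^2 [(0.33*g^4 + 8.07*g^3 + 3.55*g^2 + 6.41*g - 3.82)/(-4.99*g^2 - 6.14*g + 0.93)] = (-16.434066*g^6 - 60.664428*g^5 - 65.4566220000006*g^4 - 754.907808*g^3 + 744.926262*g^2 + 481.876932*g + 244.134338)/(124.251499*g^6 + 458.659842*g^5 + 494.891733*g^4 + 60.5121559999999*g^3 - 92.234331*g^2 + 15.931458*g - 0.804357)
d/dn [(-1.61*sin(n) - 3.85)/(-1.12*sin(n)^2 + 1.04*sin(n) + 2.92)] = (-8.624*sin(n) + 0.9016*cos(2*n) - 1.5988)*cos(n)/(-1.12*sin(n)^2 + 1.04*sin(n) + 2.92)^2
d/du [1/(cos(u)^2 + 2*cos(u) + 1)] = 2*sin(u)/(cos(u) + 1)^3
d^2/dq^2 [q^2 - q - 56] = 2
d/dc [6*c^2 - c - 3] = 12*c - 1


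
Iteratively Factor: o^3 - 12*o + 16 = (o + 4)*(o^2 - 4*o + 4) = (o - 2)*(o + 4)*(o - 2)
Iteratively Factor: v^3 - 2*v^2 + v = (v)*(v^2 - 2*v + 1) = v*(v - 1)*(v - 1)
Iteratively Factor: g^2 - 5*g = (g - 5)*(g)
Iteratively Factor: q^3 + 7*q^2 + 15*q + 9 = (q + 3)*(q^2 + 4*q + 3) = (q + 1)*(q + 3)*(q + 3)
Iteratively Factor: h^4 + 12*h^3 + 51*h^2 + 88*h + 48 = (h + 4)*(h^3 + 8*h^2 + 19*h + 12) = (h + 3)*(h + 4)*(h^2 + 5*h + 4) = (h + 3)*(h + 4)^2*(h + 1)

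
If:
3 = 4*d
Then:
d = 3/4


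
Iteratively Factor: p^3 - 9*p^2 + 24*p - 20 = (p - 2)*(p^2 - 7*p + 10) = (p - 2)^2*(p - 5)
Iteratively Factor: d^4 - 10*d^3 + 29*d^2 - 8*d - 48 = (d + 1)*(d^3 - 11*d^2 + 40*d - 48) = (d - 4)*(d + 1)*(d^2 - 7*d + 12) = (d - 4)^2*(d + 1)*(d - 3)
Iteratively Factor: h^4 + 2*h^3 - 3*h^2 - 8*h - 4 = (h + 1)*(h^3 + h^2 - 4*h - 4) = (h + 1)*(h + 2)*(h^2 - h - 2) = (h + 1)^2*(h + 2)*(h - 2)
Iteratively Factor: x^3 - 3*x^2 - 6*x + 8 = (x + 2)*(x^2 - 5*x + 4) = (x - 4)*(x + 2)*(x - 1)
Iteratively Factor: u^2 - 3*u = (u - 3)*(u)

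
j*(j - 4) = j^2 - 4*j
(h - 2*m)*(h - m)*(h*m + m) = h^3*m - 3*h^2*m^2 + h^2*m + 2*h*m^3 - 3*h*m^2 + 2*m^3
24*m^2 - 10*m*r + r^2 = (-6*m + r)*(-4*m + r)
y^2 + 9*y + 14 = (y + 2)*(y + 7)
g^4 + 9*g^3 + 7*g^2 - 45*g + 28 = (g - 1)^2*(g + 4)*(g + 7)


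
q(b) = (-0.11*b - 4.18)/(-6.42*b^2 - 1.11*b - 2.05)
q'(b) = (-0.11*b - 4.18)*(12.84*b + 1.11)/(-6.42*b^2 - 1.11*b - 2.05)^2 - 0.11/(-6.42*b^2 - 1.11*b - 2.05) = (0.7062*b^2 + 0.1221*b - (0.11*b + 4.18)*(12.84*b + 1.11) + 0.2255)/(6.42*b^2 + 1.11*b + 2.05)^2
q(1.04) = 0.42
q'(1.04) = -0.59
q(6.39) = 0.02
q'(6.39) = -0.01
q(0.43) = 1.14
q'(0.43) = -2.00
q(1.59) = 0.22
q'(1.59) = -0.23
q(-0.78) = 0.80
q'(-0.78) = 1.43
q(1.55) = 0.23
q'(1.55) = -0.24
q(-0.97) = 0.58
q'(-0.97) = 0.96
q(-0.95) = 0.60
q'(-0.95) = 1.00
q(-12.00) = 0.00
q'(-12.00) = 0.00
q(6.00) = 0.02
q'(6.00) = -0.01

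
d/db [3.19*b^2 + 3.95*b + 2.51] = 6.38*b + 3.95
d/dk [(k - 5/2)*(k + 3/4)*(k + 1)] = 3*k^2 - 3*k/2 - 29/8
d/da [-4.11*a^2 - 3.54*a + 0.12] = -8.22*a - 3.54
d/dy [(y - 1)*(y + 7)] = 2*y + 6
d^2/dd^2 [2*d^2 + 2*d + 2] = 4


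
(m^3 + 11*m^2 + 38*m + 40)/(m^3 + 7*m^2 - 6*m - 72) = (m^2 + 7*m + 10)/(m^2 + 3*m - 18)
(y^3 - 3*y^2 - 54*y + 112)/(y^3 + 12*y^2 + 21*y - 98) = (y - 8)/(y + 7)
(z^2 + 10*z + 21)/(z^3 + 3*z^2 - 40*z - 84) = (z + 3)/(z^2 - 4*z - 12)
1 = 1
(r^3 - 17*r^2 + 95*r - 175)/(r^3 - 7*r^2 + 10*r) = (r^2 - 12*r + 35)/(r*(r - 2))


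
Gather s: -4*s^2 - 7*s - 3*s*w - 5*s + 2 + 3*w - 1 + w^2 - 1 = -4*s^2 + s*(-3*w - 12) + w^2 + 3*w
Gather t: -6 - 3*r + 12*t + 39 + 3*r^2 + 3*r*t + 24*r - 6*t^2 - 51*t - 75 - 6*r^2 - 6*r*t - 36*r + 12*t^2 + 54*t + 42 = -3*r^2 - 15*r + 6*t^2 + t*(15 - 3*r)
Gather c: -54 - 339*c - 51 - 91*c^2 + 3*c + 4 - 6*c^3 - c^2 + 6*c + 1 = -6*c^3 - 92*c^2 - 330*c - 100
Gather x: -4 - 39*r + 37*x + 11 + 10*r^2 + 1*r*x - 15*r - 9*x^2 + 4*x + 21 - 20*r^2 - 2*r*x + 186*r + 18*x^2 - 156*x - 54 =-10*r^2 + 132*r + 9*x^2 + x*(-r - 115) - 26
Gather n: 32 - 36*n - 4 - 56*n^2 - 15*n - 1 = -56*n^2 - 51*n + 27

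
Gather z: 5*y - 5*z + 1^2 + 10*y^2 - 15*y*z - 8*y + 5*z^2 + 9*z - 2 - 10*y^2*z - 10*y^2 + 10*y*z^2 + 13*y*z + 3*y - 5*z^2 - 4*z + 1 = 10*y*z^2 + z*(-10*y^2 - 2*y)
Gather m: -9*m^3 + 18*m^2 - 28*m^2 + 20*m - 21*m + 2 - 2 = -9*m^3 - 10*m^2 - m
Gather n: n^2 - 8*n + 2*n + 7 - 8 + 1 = n^2 - 6*n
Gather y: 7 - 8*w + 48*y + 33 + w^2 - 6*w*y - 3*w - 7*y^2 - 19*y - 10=w^2 - 11*w - 7*y^2 + y*(29 - 6*w) + 30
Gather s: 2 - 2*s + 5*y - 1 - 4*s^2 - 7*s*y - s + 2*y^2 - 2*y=-4*s^2 + s*(-7*y - 3) + 2*y^2 + 3*y + 1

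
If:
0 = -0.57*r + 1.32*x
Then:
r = 2.31578947368421*x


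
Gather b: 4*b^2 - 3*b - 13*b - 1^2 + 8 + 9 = 4*b^2 - 16*b + 16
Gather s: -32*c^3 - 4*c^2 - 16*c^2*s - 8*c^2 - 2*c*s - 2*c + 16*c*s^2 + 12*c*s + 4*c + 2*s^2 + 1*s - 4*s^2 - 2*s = -32*c^3 - 12*c^2 + 2*c + s^2*(16*c - 2) + s*(-16*c^2 + 10*c - 1)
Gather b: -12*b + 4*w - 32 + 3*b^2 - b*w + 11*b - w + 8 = 3*b^2 + b*(-w - 1) + 3*w - 24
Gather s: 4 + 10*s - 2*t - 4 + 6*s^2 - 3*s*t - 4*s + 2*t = 6*s^2 + s*(6 - 3*t)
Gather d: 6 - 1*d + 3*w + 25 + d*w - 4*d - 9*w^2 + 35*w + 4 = d*(w - 5) - 9*w^2 + 38*w + 35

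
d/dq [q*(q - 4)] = 2*q - 4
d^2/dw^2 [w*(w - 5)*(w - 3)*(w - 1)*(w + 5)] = 20*w^3 - 48*w^2 - 132*w + 200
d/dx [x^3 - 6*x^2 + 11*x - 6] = 3*x^2 - 12*x + 11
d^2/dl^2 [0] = 0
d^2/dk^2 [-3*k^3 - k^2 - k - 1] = -18*k - 2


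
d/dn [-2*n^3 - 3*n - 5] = -6*n^2 - 3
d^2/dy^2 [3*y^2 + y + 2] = 6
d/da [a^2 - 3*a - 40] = 2*a - 3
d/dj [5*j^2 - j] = 10*j - 1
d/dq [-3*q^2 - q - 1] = -6*q - 1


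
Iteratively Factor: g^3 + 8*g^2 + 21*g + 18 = (g + 3)*(g^2 + 5*g + 6) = (g + 2)*(g + 3)*(g + 3)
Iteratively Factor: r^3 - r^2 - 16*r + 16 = (r - 4)*(r^2 + 3*r - 4) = (r - 4)*(r - 1)*(r + 4)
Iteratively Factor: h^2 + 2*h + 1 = (h + 1)*(h + 1)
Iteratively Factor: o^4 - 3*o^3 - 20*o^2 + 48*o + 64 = (o - 4)*(o^3 + o^2 - 16*o - 16) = (o - 4)^2*(o^2 + 5*o + 4) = (o - 4)^2*(o + 1)*(o + 4)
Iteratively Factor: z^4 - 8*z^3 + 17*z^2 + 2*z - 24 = (z - 4)*(z^3 - 4*z^2 + z + 6) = (z - 4)*(z - 3)*(z^2 - z - 2) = (z - 4)*(z - 3)*(z - 2)*(z + 1)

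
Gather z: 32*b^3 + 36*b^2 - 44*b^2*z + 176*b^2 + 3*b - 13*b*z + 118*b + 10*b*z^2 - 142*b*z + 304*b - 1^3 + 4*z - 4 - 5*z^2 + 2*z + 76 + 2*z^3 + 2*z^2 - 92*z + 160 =32*b^3 + 212*b^2 + 425*b + 2*z^3 + z^2*(10*b - 3) + z*(-44*b^2 - 155*b - 86) + 231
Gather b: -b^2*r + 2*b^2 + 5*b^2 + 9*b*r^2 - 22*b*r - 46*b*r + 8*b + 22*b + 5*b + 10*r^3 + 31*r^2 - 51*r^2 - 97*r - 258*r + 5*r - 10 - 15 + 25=b^2*(7 - r) + b*(9*r^2 - 68*r + 35) + 10*r^3 - 20*r^2 - 350*r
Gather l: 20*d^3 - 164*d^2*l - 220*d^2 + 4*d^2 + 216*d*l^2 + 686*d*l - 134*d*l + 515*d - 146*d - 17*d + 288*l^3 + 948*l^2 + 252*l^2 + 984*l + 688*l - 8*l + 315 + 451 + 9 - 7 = 20*d^3 - 216*d^2 + 352*d + 288*l^3 + l^2*(216*d + 1200) + l*(-164*d^2 + 552*d + 1664) + 768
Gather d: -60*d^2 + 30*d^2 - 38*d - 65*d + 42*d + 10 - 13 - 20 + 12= -30*d^2 - 61*d - 11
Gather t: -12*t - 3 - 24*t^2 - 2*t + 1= -24*t^2 - 14*t - 2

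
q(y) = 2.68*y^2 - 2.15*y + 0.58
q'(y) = 5.36*y - 2.15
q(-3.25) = 35.88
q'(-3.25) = -19.57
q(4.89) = 54.15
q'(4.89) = 24.06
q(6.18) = 89.65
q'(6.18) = 30.97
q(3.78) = 30.75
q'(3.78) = 18.11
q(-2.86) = 28.65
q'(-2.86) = -17.48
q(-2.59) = 24.13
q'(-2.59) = -16.03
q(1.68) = 4.53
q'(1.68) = 6.85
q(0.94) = 0.93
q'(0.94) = 2.89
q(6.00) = 84.16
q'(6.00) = 30.01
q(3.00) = 18.25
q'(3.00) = 13.93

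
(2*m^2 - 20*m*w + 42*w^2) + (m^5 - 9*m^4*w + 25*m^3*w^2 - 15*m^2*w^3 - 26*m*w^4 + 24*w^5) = m^5 - 9*m^4*w + 25*m^3*w^2 - 15*m^2*w^3 + 2*m^2 - 26*m*w^4 - 20*m*w + 24*w^5 + 42*w^2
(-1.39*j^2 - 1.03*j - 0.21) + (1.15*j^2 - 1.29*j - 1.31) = -0.24*j^2 - 2.32*j - 1.52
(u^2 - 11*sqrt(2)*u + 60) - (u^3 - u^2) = -u^3 + 2*u^2 - 11*sqrt(2)*u + 60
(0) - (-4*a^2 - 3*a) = 4*a^2 + 3*a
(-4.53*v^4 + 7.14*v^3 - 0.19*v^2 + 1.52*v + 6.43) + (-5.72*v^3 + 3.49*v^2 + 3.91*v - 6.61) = -4.53*v^4 + 1.42*v^3 + 3.3*v^2 + 5.43*v - 0.180000000000001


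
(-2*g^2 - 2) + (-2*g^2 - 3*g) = -4*g^2 - 3*g - 2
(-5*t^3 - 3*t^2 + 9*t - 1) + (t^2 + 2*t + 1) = -5*t^3 - 2*t^2 + 11*t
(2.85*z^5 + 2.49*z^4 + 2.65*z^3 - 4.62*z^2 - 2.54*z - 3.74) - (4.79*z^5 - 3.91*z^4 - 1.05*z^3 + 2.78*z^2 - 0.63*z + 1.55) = -1.94*z^5 + 6.4*z^4 + 3.7*z^3 - 7.4*z^2 - 1.91*z - 5.29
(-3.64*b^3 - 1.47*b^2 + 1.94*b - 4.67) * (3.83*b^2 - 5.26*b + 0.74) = -13.9412*b^5 + 13.5163*b^4 + 12.4688*b^3 - 29.1783*b^2 + 25.9998*b - 3.4558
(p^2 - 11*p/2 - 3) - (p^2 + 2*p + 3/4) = -15*p/2 - 15/4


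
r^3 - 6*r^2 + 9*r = r*(r - 3)^2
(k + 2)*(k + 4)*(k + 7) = k^3 + 13*k^2 + 50*k + 56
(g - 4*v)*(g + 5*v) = g^2 + g*v - 20*v^2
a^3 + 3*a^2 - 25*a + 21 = (a - 3)*(a - 1)*(a + 7)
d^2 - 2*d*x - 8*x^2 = (d - 4*x)*(d + 2*x)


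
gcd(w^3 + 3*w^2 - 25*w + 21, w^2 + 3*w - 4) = w - 1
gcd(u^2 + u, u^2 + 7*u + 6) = u + 1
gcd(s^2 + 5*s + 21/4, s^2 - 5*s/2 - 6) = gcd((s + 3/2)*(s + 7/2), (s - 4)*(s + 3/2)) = s + 3/2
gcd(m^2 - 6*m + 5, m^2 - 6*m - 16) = 1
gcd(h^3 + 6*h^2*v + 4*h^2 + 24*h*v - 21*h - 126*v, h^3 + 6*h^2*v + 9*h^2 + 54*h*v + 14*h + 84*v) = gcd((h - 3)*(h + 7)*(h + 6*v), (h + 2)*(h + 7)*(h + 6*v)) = h^2 + 6*h*v + 7*h + 42*v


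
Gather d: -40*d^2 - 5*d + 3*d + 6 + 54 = -40*d^2 - 2*d + 60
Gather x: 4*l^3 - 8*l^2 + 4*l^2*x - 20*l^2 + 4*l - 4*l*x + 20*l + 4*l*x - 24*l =4*l^3 + 4*l^2*x - 28*l^2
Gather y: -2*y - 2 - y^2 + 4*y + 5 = -y^2 + 2*y + 3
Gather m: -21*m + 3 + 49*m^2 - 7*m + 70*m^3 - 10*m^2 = 70*m^3 + 39*m^2 - 28*m + 3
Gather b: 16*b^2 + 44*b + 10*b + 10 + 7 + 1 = 16*b^2 + 54*b + 18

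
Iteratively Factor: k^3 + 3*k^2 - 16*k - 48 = (k - 4)*(k^2 + 7*k + 12) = (k - 4)*(k + 4)*(k + 3)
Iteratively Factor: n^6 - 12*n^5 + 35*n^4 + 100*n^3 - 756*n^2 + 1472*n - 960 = (n - 3)*(n^5 - 9*n^4 + 8*n^3 + 124*n^2 - 384*n + 320) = (n - 3)*(n - 2)*(n^4 - 7*n^3 - 6*n^2 + 112*n - 160) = (n - 4)*(n - 3)*(n - 2)*(n^3 - 3*n^2 - 18*n + 40) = (n - 4)*(n - 3)*(n - 2)*(n + 4)*(n^2 - 7*n + 10) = (n - 5)*(n - 4)*(n - 3)*(n - 2)*(n + 4)*(n - 2)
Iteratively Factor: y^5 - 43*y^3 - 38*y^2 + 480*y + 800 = (y + 4)*(y^4 - 4*y^3 - 27*y^2 + 70*y + 200) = (y + 2)*(y + 4)*(y^3 - 6*y^2 - 15*y + 100) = (y + 2)*(y + 4)^2*(y^2 - 10*y + 25) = (y - 5)*(y + 2)*(y + 4)^2*(y - 5)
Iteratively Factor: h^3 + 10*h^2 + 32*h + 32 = (h + 2)*(h^2 + 8*h + 16) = (h + 2)*(h + 4)*(h + 4)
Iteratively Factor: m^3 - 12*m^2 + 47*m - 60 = (m - 5)*(m^2 - 7*m + 12) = (m - 5)*(m - 3)*(m - 4)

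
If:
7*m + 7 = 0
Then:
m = -1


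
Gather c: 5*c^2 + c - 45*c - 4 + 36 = 5*c^2 - 44*c + 32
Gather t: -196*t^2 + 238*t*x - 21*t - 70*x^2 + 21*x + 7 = -196*t^2 + t*(238*x - 21) - 70*x^2 + 21*x + 7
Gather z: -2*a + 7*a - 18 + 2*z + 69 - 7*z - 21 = 5*a - 5*z + 30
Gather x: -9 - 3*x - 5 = -3*x - 14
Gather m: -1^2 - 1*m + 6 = 5 - m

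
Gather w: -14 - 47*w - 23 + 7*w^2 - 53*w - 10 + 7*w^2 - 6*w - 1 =14*w^2 - 106*w - 48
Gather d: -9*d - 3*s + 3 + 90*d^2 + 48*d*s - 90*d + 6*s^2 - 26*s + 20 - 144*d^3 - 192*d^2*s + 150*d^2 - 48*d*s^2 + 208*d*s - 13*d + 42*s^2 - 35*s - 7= -144*d^3 + d^2*(240 - 192*s) + d*(-48*s^2 + 256*s - 112) + 48*s^2 - 64*s + 16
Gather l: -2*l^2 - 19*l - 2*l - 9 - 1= -2*l^2 - 21*l - 10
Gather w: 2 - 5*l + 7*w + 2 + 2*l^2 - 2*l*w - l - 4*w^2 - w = 2*l^2 - 6*l - 4*w^2 + w*(6 - 2*l) + 4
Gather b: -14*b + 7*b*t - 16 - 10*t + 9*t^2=b*(7*t - 14) + 9*t^2 - 10*t - 16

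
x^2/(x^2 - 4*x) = x/(x - 4)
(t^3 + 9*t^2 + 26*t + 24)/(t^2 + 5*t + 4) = (t^2 + 5*t + 6)/(t + 1)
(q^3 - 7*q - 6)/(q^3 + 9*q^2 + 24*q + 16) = (q^2 - q - 6)/(q^2 + 8*q + 16)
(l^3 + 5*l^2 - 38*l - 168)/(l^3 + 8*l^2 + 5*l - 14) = (l^2 - 2*l - 24)/(l^2 + l - 2)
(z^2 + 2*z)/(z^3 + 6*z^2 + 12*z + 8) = z/(z^2 + 4*z + 4)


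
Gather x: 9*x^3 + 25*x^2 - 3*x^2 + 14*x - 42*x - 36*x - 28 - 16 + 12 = 9*x^3 + 22*x^2 - 64*x - 32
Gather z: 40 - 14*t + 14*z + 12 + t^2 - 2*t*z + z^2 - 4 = t^2 - 14*t + z^2 + z*(14 - 2*t) + 48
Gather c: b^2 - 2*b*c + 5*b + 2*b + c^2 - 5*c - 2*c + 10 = b^2 + 7*b + c^2 + c*(-2*b - 7) + 10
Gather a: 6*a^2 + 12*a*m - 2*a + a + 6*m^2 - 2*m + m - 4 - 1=6*a^2 + a*(12*m - 1) + 6*m^2 - m - 5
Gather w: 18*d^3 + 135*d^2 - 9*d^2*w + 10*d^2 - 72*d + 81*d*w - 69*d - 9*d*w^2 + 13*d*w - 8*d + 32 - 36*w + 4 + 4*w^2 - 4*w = 18*d^3 + 145*d^2 - 149*d + w^2*(4 - 9*d) + w*(-9*d^2 + 94*d - 40) + 36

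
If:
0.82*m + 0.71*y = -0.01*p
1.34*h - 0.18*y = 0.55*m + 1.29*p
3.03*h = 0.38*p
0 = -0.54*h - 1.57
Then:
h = -2.91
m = 75.86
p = -23.18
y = -87.28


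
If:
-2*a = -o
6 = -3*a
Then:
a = -2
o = -4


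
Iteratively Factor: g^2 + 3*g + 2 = (g + 1)*(g + 2)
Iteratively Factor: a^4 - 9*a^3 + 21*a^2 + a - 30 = (a - 3)*(a^3 - 6*a^2 + 3*a + 10) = (a - 3)*(a + 1)*(a^2 - 7*a + 10) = (a - 5)*(a - 3)*(a + 1)*(a - 2)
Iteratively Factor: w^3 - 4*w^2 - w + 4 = (w - 1)*(w^2 - 3*w - 4) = (w - 1)*(w + 1)*(w - 4)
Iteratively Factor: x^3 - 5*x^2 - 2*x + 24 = (x - 4)*(x^2 - x - 6) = (x - 4)*(x + 2)*(x - 3)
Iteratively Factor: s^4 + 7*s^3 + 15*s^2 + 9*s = (s + 3)*(s^3 + 4*s^2 + 3*s) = (s + 1)*(s + 3)*(s^2 + 3*s) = (s + 1)*(s + 3)^2*(s)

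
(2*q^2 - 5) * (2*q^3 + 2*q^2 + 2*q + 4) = 4*q^5 + 4*q^4 - 6*q^3 - 2*q^2 - 10*q - 20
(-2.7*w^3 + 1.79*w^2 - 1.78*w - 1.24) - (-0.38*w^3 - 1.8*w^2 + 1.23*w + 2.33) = -2.32*w^3 + 3.59*w^2 - 3.01*w - 3.57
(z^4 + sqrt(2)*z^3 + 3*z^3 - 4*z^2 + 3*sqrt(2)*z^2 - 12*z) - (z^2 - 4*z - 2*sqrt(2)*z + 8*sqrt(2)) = z^4 + sqrt(2)*z^3 + 3*z^3 - 5*z^2 + 3*sqrt(2)*z^2 - 8*z + 2*sqrt(2)*z - 8*sqrt(2)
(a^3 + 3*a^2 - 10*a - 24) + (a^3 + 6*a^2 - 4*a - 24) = 2*a^3 + 9*a^2 - 14*a - 48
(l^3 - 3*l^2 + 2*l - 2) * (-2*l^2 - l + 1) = -2*l^5 + 5*l^4 - l^2 + 4*l - 2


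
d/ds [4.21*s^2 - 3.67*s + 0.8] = 8.42*s - 3.67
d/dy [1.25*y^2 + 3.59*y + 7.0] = 2.5*y + 3.59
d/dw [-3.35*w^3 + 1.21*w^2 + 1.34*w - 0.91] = -10.05*w^2 + 2.42*w + 1.34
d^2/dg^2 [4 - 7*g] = 0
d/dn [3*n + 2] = 3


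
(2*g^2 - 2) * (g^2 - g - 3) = 2*g^4 - 2*g^3 - 8*g^2 + 2*g + 6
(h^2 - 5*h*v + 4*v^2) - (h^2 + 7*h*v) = -12*h*v + 4*v^2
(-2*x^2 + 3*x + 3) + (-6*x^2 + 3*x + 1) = -8*x^2 + 6*x + 4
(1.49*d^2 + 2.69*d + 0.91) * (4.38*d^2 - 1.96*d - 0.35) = 6.5262*d^4 + 8.8618*d^3 - 1.8081*d^2 - 2.7251*d - 0.3185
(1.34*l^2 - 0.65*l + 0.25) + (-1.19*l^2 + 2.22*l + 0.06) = 0.15*l^2 + 1.57*l + 0.31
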